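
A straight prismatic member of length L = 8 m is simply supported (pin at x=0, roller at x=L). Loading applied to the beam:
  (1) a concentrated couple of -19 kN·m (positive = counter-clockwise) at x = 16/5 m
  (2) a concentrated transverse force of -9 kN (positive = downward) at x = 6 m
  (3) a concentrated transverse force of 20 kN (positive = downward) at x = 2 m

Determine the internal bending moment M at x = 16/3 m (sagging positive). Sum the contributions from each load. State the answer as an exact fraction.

Load 1 — applied couple M₀=-19 kN·m at a=16/5 m (b=L-a=24/5):
  M_1 = M₀x/L - M₀  [x>a] = (-19)·(16/3)/8 - (-19) = 19/3 kN·m
Load 2 — point force P=-9 kN at a=6 m (b=L-a=2):
  M_2 = Pbx/L  [x≤a] = (-9)·2·(16/3)/8 = -12 kN·m
Load 3 — point force P=20 kN at a=2 m (b=L-a=6):
  M_3 = Pa(L-x)/L  [x>a] = 20·2·(8-(16/3))/8 = 40/3 kN·m
Superposition: M = Σ M_i = 23/3 kN·m ≈ 7.666667 kN·m

M(16/3) = 23/3 kN·m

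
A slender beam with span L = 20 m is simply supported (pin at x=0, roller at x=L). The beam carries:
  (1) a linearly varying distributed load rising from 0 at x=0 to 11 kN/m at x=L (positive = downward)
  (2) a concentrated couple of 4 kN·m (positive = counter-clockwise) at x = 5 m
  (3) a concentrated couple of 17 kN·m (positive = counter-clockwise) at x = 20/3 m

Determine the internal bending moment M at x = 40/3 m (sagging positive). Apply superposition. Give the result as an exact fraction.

M(40/3) = 21433/81 kN·m

Load 1 — triangular load w₀=11 kN/m (0→w₀ over full span):
  M_1 = w₀Lx/6 - w₀x³/(6L) = 11·20·(40/3)/6 - 11·(40/3)³/(6·20) = 22000/81 kN·m
Load 2 — applied couple M₀=4 kN·m at a=5 m (b=L-a=15):
  M_2 = M₀x/L - M₀  [x>a] = 4·(40/3)/20 - 4 = -4/3 kN·m
Load 3 — applied couple M₀=17 kN·m at a=20/3 m (b=L-a=40/3):
  M_3 = M₀x/L - M₀  [x>a] = 17·(40/3)/20 - 17 = -17/3 kN·m
Superposition: M = Σ M_i = 21433/81 kN·m ≈ 264.604938 kN·m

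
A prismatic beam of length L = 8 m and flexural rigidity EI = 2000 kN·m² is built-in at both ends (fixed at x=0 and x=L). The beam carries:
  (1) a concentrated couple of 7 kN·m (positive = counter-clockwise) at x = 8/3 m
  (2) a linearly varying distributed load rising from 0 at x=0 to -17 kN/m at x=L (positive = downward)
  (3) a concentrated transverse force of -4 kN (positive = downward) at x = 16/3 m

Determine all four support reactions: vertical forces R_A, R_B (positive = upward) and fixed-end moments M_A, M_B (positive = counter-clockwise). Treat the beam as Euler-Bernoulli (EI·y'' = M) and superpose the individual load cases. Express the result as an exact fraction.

Load 1 — applied couple M₀=7 kN·m at a=8/3 m (b=L-a=16/3):
  R_A = 6M₀ab/L³ = 6·7·(8/3)·(16/3)/8³ = 7/6 kN
  M_A = M₀b(2a-b)/L² = 7·(16/3)·(2·(8/3)-(16/3))/8² = 0 kN·m
  R_B = -6M₀ab/L³ = -6·7·(8/3)·(16/3)/8³ = -7/6 kN
  M_B = M₀a(2b-a)/L² = 7·(8/3)·(2·(16/3)-(8/3))/8² = 7/3 kN·m
Load 2 — triangular load w₀=-17 kN/m (0→w₀ over full span):
  R_A = 3w₀L/20 = 3·(-17)·8/20 = -102/5 kN
  M_A = w₀L²/30 = (-17)·8²/30 = -544/15 kN·m
  R_B = 7w₀L/20 = 7·(-17)·8/20 = -238/5 kN
  M_B = -w₀L²/20 = -(-17)·8²/20 = 272/5 kN·m
Load 3 — point force P=-4 kN at a=16/3 m (b=L-a=8/3):
  R_A = Pb²(3a+b)/L³ = (-4)·(8/3)²·(3·(16/3)+(8/3))/8³ = -28/27 kN
  M_A = Pab²/L² = (-4)·(16/3)·(8/3)²/8² = -64/27 kN·m
  R_B = Pa²(a+3b)/L³ = (-4)·(16/3)²·((16/3)+3·(8/3))/8³ = -80/27 kN
  M_B = -Pa²b/L² = -(-4)·(16/3)²·(8/3)/8² = 128/27 kN·m
Superposition: R_A = -5473/270 kN, M_A = -5216/135 kN·m, R_B = -13967/270 kN, M_B = 8299/135 kN·m

R_A = -5473/270 kN, M_A = -5216/135 kN·m, R_B = -13967/270 kN, M_B = 8299/135 kN·m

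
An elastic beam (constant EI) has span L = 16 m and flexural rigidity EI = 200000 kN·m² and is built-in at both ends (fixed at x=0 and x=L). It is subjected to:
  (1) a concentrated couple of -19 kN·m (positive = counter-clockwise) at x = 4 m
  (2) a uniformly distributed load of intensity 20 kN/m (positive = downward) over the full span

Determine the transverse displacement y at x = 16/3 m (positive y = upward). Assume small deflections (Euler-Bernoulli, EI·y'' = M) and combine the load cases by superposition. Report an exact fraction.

Load 1 — applied couple M₀=-19 kN·m at a=4 m (b=L-a=12):
  y_1 = (R_Ax³/6 - M_Ax²/2 - M₀(x-a)²/2)/EI  [x>a] with R_A=-171/128, M_A=57/16 = ((-171/128)·(16/3)³/6 - (57/16)·(16/3)²/2 - (-19)·((16/3)-4)²/2)/200000 = -19/56250 m
Load 2 — uniform load w=20 kN/m over full span:
  y_2 = -wx²(L-x)²/(24EI) = -20·(16/3)²·(16-(16/3))²/(24·200000) = -2048/151875 m
Superposition: y = Σ y_i = -20993/1518750 m ≈ -0.013823 m

y(16/3) = -20993/1518750 m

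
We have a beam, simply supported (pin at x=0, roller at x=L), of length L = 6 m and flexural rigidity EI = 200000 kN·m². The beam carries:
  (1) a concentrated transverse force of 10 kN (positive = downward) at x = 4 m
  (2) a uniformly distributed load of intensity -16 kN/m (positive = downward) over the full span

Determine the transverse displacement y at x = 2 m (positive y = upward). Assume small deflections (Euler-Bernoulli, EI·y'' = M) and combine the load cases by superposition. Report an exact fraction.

y(2) = 229/225000 m

Load 1 — point force P=10 kN at a=4 m (b=L-a=2):
  y_1 = -Pbx(L²-b²-x²)/(6LEI)  [x≤a] = -10·2·2·(6²-2²-2²)/(6·6·200000) = -7/45000 m
Load 2 — uniform load w=-16 kN/m over full span:
  y_2 = -wx(L³-2Lx²+x³)/(24EI) = -(-16)·2·(6³-2·6·2²+2³)/(24·200000) = 11/9375 m
Superposition: y = Σ y_i = 229/225000 m ≈ 0.001018 m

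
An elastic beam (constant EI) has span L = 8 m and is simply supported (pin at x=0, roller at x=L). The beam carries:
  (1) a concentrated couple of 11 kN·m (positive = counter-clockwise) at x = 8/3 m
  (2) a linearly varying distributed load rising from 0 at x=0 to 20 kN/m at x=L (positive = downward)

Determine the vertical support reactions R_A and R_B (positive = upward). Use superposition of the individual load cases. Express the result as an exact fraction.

Load 1 — applied couple M₀=11 kN·m at a=8/3 m (b=L-a=16/3):
  R_A = M₀/L = 11/8 kN
  R_B = -M₀/L = -11/8 kN
Load 2 — triangular load w₀=20 kN/m (0→w₀ over full span):
  R_A = w₀L/6 = 20·8/6 = 80/3 kN
  R_B = w₀L/3 = 20·8/3 = 160/3 kN
Superposition: R_A = 673/24 kN, R_B = 1247/24 kN

R_A = 673/24 kN, R_B = 1247/24 kN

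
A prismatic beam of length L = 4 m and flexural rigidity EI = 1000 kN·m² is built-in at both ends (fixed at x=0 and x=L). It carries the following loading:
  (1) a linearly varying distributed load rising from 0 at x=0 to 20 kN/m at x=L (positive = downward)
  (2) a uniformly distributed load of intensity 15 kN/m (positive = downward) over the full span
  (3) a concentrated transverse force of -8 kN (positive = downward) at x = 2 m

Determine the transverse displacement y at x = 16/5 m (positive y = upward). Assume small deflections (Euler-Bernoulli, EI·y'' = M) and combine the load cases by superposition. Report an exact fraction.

Load 1 — triangular load w₀=20 kN/m (0→w₀ over full span):
  y_1 = -w₀x²(L-x)²(x+2L)/(120LEI) = -20·(16/5)²·(4-(16/5))²·((16/5)+2·4)/(120·4·1000) = -3584/1171875 m
Load 2 — uniform load w=15 kN/m over full span:
  y_2 = -wx²(L-x)²/(24EI) = -15·(16/5)²·(4-(16/5))²/(24·1000) = -64/15625 m
Load 3 — point force P=-8 kN at a=2 m (b=L-a=2):
  y_3 = -Pa²(L-x)²(3bL-(3b+a)(L-x))/(6L³EI)  [x>a] = -(-8)·2²·(4-(16/5))²·(3·2·4-(3·2+2)·(4-(16/5)))/(6·4³·1000) = 44/46875 m
Superposition: y = Σ y_i = -2428/390625 m ≈ -0.006216 m

y(16/5) = -2428/390625 m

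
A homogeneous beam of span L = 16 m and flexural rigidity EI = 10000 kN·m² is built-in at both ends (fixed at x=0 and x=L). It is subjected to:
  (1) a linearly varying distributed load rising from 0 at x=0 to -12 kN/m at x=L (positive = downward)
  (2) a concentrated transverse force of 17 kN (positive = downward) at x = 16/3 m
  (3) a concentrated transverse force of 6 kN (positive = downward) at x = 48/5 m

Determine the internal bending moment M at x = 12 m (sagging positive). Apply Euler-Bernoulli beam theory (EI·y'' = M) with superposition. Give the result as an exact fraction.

M(12) = -94468/3375 kN·m

Load 1 — triangular load w₀=-12 kN/m (0→w₀ over full span):
  M_1 = 3w₀Lx/20 - w₀L²/30 - w₀x³/(6L) = 3·(-12)·16·12/20 - (-12)·16²/30 - (-12)·12³/(6·16) = -136/5 kN·m
Load 2 — point force P=17 kN at a=16/3 m (b=L-a=32/3):
  M_2 = Pa²(a+3b)(L-x)/L³ - Pa²b/L²  [x>a] = 17·(16/3)²·((16/3)+3·(32/3))·(16-12)/16³ - 17·(16/3)²·(32/3)/16² = -68/27 kN·m
Load 3 — point force P=6 kN at a=48/5 m (b=L-a=32/5):
  M_3 = Pa²(a+3b)(L-x)/L³ - Pa²b/L²  [x>a] = 6·(48/5)²·((48/5)+3·(32/5))·(16-12)/16³ - 6·(48/5)²·(32/5)/16² = 216/125 kN·m
Superposition: M = Σ M_i = -94468/3375 kN·m ≈ -27.990519 kN·m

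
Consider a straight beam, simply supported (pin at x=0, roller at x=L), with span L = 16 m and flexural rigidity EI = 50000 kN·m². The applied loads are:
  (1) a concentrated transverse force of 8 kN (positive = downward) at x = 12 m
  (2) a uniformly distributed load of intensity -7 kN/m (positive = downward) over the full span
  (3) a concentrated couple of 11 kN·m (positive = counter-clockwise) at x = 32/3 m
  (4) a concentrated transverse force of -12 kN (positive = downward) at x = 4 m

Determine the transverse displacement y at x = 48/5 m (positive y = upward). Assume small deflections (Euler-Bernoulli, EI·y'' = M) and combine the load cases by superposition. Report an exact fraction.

Load 1 — point force P=8 kN at a=12 m (b=L-a=4):
  y_1 = -Pbx(L²-b²-x²)/(6LEI)  [x≤a] = -8·4·(48/5)·(16²-4²-(48/5)²)/(6·16·50000) = -3696/390625 m
Load 2 — uniform load w=-7 kN/m over full span:
  y_2 = -wx(L³-2Lx²+x³)/(24EI) = -(-7)·(48/5)·(16³-2·16·(48/5)²+(48/5)³)/(24·50000) = 222208/1953125 m
Load 3 — applied couple M₀=11 kN·m at a=32/3 m (b=L-a=16/3):
  y_3 = (M₀x³/(6L)+C₁x)/EI  [x≤a] with C₁=M₀(3b²-L²)/(6L)=-176/9 = (11·(48/5)³/(6·16)+(-176/9)·(48/5))/50000 = -2024/1171875 m
Load 4 — point force P=-12 kN at a=4 m (b=L-a=12):
  y_4 = -Pa(L-x)(2Lx-a²-x²)/(6LEI)  [x>a] = -(-12)·4·(16-(48/5))·(2·16·(48/5)-4²-(48/5)²)/(6·16·50000) = 4976/390625 m
Superposition: y = Σ y_i = 675704/5859375 m ≈ 0.115320 m

y(48/5) = 675704/5859375 m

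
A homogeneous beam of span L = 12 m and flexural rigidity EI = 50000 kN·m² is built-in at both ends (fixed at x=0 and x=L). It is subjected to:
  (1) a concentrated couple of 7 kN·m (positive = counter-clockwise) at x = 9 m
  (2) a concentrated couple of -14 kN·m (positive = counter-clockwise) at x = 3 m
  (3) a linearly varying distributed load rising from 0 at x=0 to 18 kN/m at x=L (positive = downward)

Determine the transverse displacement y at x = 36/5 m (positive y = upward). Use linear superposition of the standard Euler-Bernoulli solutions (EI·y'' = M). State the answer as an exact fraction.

y(36/5) = -15871797/1562500000 m

Load 1 — applied couple M₀=7 kN·m at a=9 m (b=L-a=3):
  y_1 = (R_Ax³/6 - M_Ax²/2)/EI  [x≤a] with R_A=21/32, M_A=35/16 = ((21/32)·(36/5)³/6 - (35/16)·(36/5)²/2)/50000 = -3969/12500000 m
Load 2 — applied couple M₀=-14 kN·m at a=3 m (b=L-a=9):
  y_2 = (R_Ax³/6 - M_Ax²/2 - M₀(x-a)²/2)/EI  [x>a] with R_A=-21/16, M_A=21/8 = ((-21/16)·(36/5)³/6 - (21/8)·(36/5)²/2 - (-14)·((36/5)-3)²/2)/50000 = -819/1562500 m
Load 3 — triangular load w₀=18 kN/m (0→w₀ over full span):
  y_3 = -w₀x²(L-x)²(x+2L)/(120LEI) = -18·(36/5)²·(12-(36/5))²·((36/5)+2·12)/(120·12·50000) = -454896/48828125 m
Superposition: y = Σ y_i = -15871797/1562500000 m ≈ -0.010158 m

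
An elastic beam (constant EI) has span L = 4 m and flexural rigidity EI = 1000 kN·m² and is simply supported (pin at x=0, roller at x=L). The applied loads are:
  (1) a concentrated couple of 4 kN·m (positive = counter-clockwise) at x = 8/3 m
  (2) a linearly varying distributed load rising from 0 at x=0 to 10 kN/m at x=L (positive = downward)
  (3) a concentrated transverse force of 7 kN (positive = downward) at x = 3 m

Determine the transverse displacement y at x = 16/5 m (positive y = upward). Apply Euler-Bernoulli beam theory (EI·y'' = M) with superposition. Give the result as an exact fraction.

y(16/5) = -880441/56250000 m

Load 1 — applied couple M₀=4 kN·m at a=8/3 m (b=L-a=4/3):
  y_1 = (M₀x³/(6L)-M₀(x-a)²/2+C₁x)/EI  [x>a] with C₁=M₀(3b²-L²)/(6L)=-16/9 = (4·(16/5)³/(6·4)-4·((16/5)-(8/3))²/2+(-16/9)·(16/5))/1000 = -112/140625 m
Load 2 — triangular load w₀=10 kN/m (0→w₀ over full span):
  y_2 = -w₀x(7L⁴-10L²x²+3x⁴)/(360LEI) = -10·(16/5)·(7·4⁴-10·4²·(16/5)²+3·(16/5)⁴)/(360·4·1000) = -4064/390625 m
Load 3 — point force P=7 kN at a=3 m (b=L-a=1):
  y_3 = -Pa(L-x)(2Lx-a²-x²)/(6LEI)  [x>a] = -7·3·(4-(16/5))·(2·4·(16/5)-3²-(16/5)²)/(6·4·1000) = -1113/250000 m
Superposition: y = Σ y_i = -880441/56250000 m ≈ -0.015652 m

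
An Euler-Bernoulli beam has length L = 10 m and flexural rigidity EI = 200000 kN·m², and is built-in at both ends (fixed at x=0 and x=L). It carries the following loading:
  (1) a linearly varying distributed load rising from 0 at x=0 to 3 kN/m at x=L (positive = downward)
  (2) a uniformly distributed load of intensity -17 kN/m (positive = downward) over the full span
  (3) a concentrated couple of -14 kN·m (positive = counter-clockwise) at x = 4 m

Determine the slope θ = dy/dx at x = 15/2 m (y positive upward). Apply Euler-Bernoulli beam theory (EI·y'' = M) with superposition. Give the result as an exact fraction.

Load 1 — triangular load w₀=3 kN/m (0→w₀ over full span):
  θ_1 = -w₀(2x(L-x)(L-2x)(x+2L)+x²(L-x)²)/(120LEI) = -3·(2·(15/2)·(10-(15/2))·(10-2·(15/2))·((15/2)+2·10)+(15/2)²·(10-(15/2))²)/(120·10·200000) = 123/2048000 rad
Load 2 — uniform load w=-17 kN/m over full span:
  θ_2 = -wx(L-x)(L-2x)/(12EI) = -(-17)·(15/2)·(10-(15/2))·(10-2·(15/2))/(12·200000) = -17/25600 rad
Load 3 — applied couple M₀=-14 kN·m at a=4 m (b=L-a=6):
  θ_3 = (R_Ax²/2 - M_Ax - M₀(x-a))/EI  [x>a] with R_A=-252/125, M_A=-42/25 = ((-252/125)·(15/2)²/2 - (-42/25)·(15/2) - (-14)·((15/2)-4))/200000 = 49/2000000 rad
Superposition: θ = Σ θ_i = -148353/256000000 rad ≈ -0.000580 rad

θ(15/2) = -148353/256000000 rad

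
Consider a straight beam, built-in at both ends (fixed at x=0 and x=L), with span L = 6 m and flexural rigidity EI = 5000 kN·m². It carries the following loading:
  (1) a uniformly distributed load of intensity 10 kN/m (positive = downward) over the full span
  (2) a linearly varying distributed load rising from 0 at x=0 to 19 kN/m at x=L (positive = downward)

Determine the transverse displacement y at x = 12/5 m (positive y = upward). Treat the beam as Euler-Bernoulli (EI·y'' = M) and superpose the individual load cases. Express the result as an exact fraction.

Load 1 — uniform load w=10 kN/m over full span:
  y_1 = -wx²(L-x)²/(24EI) = -10·(12/5)²·(6-(12/5))²/(24·5000) = -486/78125 m
Load 2 — triangular load w₀=19 kN/m (0→w₀ over full span):
  y_2 = -w₀x²(L-x)²(x+2L)/(120LEI) = -19·(12/5)²·(6-(12/5))²·((12/5)+2·6)/(120·6·5000) = -55404/9765625 m
Superposition: y = Σ y_i = -116154/9765625 m ≈ -0.011894 m

y(12/5) = -116154/9765625 m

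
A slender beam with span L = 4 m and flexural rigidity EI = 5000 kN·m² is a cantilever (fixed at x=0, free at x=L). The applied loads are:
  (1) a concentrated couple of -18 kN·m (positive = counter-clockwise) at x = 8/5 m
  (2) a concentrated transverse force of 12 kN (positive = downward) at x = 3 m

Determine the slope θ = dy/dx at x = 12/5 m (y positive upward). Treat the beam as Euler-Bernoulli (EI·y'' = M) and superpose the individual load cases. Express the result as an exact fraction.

Load 1 — applied couple M₀=-18 kN·m at a=8/5 m (b=L-a=12/5):
  θ_1 = M₀a/EI  [x>a] = (-18)·(8/5)/5000 = -18/3125 rad
Load 2 — point force P=12 kN at a=3 m (b=L-a=1):
  θ_2 = -Px(2a-x)/(2EI)  [x≤a] = -12·(12/5)·(2·3-(12/5))/(2·5000) = -162/15625 rad
Superposition: θ = Σ θ_i = -252/15625 rad ≈ -0.016128 rad

θ(12/5) = -252/15625 rad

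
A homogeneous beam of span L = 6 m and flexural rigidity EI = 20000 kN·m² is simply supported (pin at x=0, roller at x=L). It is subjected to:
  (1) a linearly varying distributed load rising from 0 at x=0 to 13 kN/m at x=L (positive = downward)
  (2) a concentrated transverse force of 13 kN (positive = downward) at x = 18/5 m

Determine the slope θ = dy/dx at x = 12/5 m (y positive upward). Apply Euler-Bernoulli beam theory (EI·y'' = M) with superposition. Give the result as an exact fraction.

θ(12/5) = -19617/12500000 rad

Load 1 — triangular load w₀=13 kN/m (0→w₀ over full span):
  θ_1 = -w₀(7L⁴-30L²x²+15x⁴)/(360LEI) = -13·(7·6⁴-30·6²·(12/5)²+15·(12/5)⁴)/(360·6·20000) = -12597/12500000 rad
Load 2 — point force P=13 kN at a=18/5 m (b=L-a=12/5):
  θ_2 = -Pb(L²-b²-3x²)/(6LEI)  [x≤a] = -13·(12/5)·(6²-(12/5)²-3·(12/5)²)/(6·6·20000) = -351/625000 rad
Superposition: θ = Σ θ_i = -19617/12500000 rad ≈ -0.001569 rad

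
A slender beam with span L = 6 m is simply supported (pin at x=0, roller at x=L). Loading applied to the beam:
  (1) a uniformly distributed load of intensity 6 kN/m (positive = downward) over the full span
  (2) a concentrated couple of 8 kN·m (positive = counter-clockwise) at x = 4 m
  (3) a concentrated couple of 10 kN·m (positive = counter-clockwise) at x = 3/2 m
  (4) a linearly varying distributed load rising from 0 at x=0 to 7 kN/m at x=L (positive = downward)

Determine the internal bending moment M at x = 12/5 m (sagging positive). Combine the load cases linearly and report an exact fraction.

M(12/5) = 4654/125 kN·m

Load 1 — uniform load w=6 kN/m over full span:
  M_1 = wx(L-x)/2 = 6·(12/5)·(6-(12/5))/2 = 648/25 kN·m
Load 2 — applied couple M₀=8 kN·m at a=4 m (b=L-a=2):
  M_2 = M₀x/L  [x≤a] = 8·(12/5)/6 = 16/5 kN·m
Load 3 — applied couple M₀=10 kN·m at a=3/2 m (b=L-a=9/2):
  M_3 = M₀x/L - M₀  [x>a] = 10·(12/5)/6 - 10 = -6 kN·m
Load 4 — triangular load w₀=7 kN/m (0→w₀ over full span):
  M_4 = w₀Lx/6 - w₀x³/(6L) = 7·6·(12/5)/6 - 7·(12/5)³/(6·6) = 1764/125 kN·m
Superposition: M = Σ M_i = 4654/125 kN·m ≈ 37.232000 kN·m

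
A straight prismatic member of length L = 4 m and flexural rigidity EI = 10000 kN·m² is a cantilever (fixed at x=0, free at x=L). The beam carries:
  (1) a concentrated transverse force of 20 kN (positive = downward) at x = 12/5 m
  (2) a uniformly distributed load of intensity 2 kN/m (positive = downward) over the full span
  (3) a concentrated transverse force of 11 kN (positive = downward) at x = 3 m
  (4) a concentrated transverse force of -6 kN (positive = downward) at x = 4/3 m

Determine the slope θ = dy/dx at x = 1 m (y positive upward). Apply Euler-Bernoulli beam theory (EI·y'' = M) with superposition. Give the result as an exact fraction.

θ(1) = -437/60000 rad

Load 1 — point force P=20 kN at a=12/5 m (b=L-a=8/5):
  θ_1 = -Px(2a-x)/(2EI)  [x≤a] = -20·1·(2·(12/5)-1)/(2·10000) = -19/5000 rad
Load 2 — uniform load w=2 kN/m over full span:
  θ_2 = -wx(x²-3Lx+3L²)/(6EI) = -2·1·(1²-3·4·1+3·4²)/(6·10000) = -37/30000 rad
Load 3 — point force P=11 kN at a=3 m (b=L-a=1):
  θ_3 = -Px(2a-x)/(2EI)  [x≤a] = -11·1·(2·3-1)/(2·10000) = -11/4000 rad
Load 4 — point force P=-6 kN at a=4/3 m (b=L-a=8/3):
  θ_4 = -Px(2a-x)/(2EI)  [x≤a] = -(-6)·1·(2·(4/3)-1)/(2·10000) = 1/2000 rad
Superposition: θ = Σ θ_i = -437/60000 rad ≈ -0.007283 rad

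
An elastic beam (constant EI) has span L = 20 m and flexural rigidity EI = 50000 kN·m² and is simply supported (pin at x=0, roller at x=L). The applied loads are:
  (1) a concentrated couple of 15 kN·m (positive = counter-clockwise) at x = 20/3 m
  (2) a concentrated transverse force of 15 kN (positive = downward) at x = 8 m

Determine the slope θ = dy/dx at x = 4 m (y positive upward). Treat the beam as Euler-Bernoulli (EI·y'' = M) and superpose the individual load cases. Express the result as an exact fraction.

Load 1 — applied couple M₀=15 kN·m at a=20/3 m (b=L-a=40/3):
  θ_1 = (M₀x²/(2L)+C₁)/EI  [x≤a] with C₁=M₀(3b²-L²)/(6L)=50/3 = (15·4²/(2·20)+(50/3))/50000 = 17/37500 rad
Load 2 — point force P=15 kN at a=8 m (b=L-a=12):
  θ_2 = -Pb(L²-b²-3x²)/(6LEI)  [x≤a] = -15·12·(20²-12²-3·4²)/(6·20·50000) = -39/6250 rad
Superposition: θ = Σ θ_i = -217/37500 rad ≈ -0.005787 rad

θ(4) = -217/37500 rad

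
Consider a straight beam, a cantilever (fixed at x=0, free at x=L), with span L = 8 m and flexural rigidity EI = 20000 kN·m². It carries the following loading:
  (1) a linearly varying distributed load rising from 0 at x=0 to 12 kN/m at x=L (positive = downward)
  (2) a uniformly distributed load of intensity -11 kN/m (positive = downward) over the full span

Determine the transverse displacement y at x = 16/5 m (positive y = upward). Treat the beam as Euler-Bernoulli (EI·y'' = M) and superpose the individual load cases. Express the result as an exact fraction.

Load 1 — triangular load w₀=12 kN/m (0→w₀ over full span):
  y_1 = (w₀Lx³/12-w₀L²x²/6-w₀x⁵/(120L))/EI = (12·8·(16/5)³/12-12·8²·(16/5)²/6-12·(16/5)⁵/(120·8))/20000 = -514048/9765625 m
Load 2 — uniform load w=-11 kN/m over full span:
  y_2 = -wx²(x²-4Lx+6L²)/(24EI) = -(-11)·(16/5)²·((16/5)²-4·8·(16/5)+6·8²)/(24·20000) = 26752/390625 m
Superposition: y = Σ y_i = 154752/9765625 m ≈ 0.015847 m

y(16/5) = 154752/9765625 m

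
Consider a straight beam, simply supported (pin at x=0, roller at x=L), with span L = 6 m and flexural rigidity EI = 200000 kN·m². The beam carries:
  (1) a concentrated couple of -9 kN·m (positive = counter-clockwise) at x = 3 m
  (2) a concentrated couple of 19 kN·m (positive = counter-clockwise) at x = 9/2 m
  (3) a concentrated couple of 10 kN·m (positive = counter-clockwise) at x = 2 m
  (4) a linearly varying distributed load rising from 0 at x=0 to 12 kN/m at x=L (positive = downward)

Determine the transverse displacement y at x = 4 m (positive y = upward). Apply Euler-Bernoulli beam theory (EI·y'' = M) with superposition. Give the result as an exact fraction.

y(4) = -3961/7200000 m

Load 1 — applied couple M₀=-9 kN·m at a=3 m (b=L-a=3):
  y_1 = (M₀x³/(6L)-M₀(x-a)²/2+C₁x)/EI  [x>a] with C₁=M₀(3b²-L²)/(6L)=9/4 = ((-9)·4³/(6·6)-(-9)·(4-3)²/2+(9/4)·4)/200000 = -1/80000 m
Load 2 — applied couple M₀=19 kN·m at a=9/2 m (b=L-a=3/2):
  y_2 = (M₀x³/(6L)+C₁x)/EI  [x≤a] with C₁=M₀(3b²-L²)/(6L)=-247/16 = (19·4³/(6·6)+(-247/16)·4)/200000 = -1007/7200000 m
Load 3 — applied couple M₀=10 kN·m at a=2 m (b=L-a=4):
  y_3 = (M₀x³/(6L)-M₀(x-a)²/2+C₁x)/EI  [x>a] with C₁=M₀(3b²-L²)/(6L)=10/3 = (10·4³/(6·6)-10·(4-2)²/2+(10/3)·4)/200000 = 1/18000 m
Load 4 — triangular load w₀=12 kN/m (0→w₀ over full span):
  y_4 = -w₀x(7L⁴-10L²x²+3x⁴)/(360LEI) = -12·4·(7·6⁴-10·6²·4²+3·4⁴)/(360·6·200000) = -17/37500 m
Superposition: y = Σ y_i = -3961/7200000 m ≈ -0.000550 m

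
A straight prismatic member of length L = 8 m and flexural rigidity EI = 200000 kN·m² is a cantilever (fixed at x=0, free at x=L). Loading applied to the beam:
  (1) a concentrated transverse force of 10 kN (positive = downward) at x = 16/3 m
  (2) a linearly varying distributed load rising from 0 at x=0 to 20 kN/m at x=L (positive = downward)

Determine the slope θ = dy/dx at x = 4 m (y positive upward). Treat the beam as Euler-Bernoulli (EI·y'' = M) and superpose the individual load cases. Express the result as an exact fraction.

θ(4) = -23/3750 rad

Load 1 — point force P=10 kN at a=16/3 m (b=L-a=8/3):
  θ_1 = -Px(2a-x)/(2EI)  [x≤a] = -10·4·(2·(16/3)-4)/(2·200000) = -1/1500 rad
Load 2 — triangular load w₀=20 kN/m (0→w₀ over full span):
  θ_2 = (w₀Lx²/4-w₀L²x/3-w₀x⁴/(24L))/EI = (20·8·4²/4-20·8²·4/3-20·4⁴/(24·8))/200000 = -41/7500 rad
Superposition: θ = Σ θ_i = -23/3750 rad ≈ -0.006133 rad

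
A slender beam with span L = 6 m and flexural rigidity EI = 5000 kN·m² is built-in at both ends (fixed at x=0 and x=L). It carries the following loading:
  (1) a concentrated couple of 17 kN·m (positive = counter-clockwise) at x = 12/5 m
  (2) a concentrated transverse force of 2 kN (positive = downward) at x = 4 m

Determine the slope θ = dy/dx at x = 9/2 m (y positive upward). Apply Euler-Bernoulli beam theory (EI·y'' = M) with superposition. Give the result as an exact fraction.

θ(9/2) = -257/500000 rad

Load 1 — applied couple M₀=17 kN·m at a=12/5 m (b=L-a=18/5):
  θ_1 = (R_Ax²/2 - M_Ax - M₀(x-a))/EI  [x>a] with R_A=102/25, M_A=51/25 = ((102/25)·(9/2)²/2 - (51/25)·(9/2) - 17·((9/2)-(12/5)))/5000 = -357/500000 rad
Load 2 — point force P=2 kN at a=4 m (b=L-a=2):
  θ_2 = Pa²(L-x)(2bL-(3b+a)(L-x))/(2L³EI)  [x>a] = 2·4²·(6-(9/2))·(2·2·6-(3·2+4)·(6-(9/2)))/(2·6³·5000) = 1/5000 rad
Superposition: θ = Σ θ_i = -257/500000 rad ≈ -0.000514 rad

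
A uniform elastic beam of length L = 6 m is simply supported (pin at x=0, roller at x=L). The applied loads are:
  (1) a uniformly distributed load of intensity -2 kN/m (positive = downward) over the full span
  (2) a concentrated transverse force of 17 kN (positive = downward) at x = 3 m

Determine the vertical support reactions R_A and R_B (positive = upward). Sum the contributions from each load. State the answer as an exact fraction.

Load 1 — uniform load w=-2 kN/m over full span:
  R_A = wL/2 = (-2)·6/2 = -6 kN
  R_B = wL/2 = (-2)·6/2 = -6 kN
Load 2 — point force P=17 kN at a=3 m (b=L-a=3):
  R_A = Pb/L = 17·3/6 = 17/2 kN
  R_B = Pa/L = 17·3/6 = 17/2 kN
Superposition: R_A = 5/2 kN, R_B = 5/2 kN

R_A = 5/2 kN, R_B = 5/2 kN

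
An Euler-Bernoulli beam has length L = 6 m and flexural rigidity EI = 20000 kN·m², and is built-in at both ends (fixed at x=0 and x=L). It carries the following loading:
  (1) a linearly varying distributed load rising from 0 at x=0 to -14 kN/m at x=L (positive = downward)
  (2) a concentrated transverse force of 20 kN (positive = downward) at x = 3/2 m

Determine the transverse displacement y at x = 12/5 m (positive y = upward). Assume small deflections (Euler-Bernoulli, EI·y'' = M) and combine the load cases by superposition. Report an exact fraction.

Load 1 — triangular load w₀=-14 kN/m (0→w₀ over full span):
  y_1 = -w₀x²(L-x)²(x+2L)/(120LEI) = -(-14)·(12/5)²·(6-(12/5))²·((12/5)+2·6)/(120·6·20000) = 10206/9765625 m
Load 2 — point force P=20 kN at a=3/2 m (b=L-a=9/2):
  y_2 = -Pa²(L-x)²(3bL-(3b+a)(L-x))/(6L³EI)  [x>a] = -20·(3/2)²·(6-(12/5))²·(3·(9/2)·6-(3·(9/2)+(3/2))·(6-(12/5)))/(6·6³·20000) = -243/400000 m
Superposition: y = Σ y_i = 546993/1250000000 m ≈ 0.000438 m

y(12/5) = 546993/1250000000 m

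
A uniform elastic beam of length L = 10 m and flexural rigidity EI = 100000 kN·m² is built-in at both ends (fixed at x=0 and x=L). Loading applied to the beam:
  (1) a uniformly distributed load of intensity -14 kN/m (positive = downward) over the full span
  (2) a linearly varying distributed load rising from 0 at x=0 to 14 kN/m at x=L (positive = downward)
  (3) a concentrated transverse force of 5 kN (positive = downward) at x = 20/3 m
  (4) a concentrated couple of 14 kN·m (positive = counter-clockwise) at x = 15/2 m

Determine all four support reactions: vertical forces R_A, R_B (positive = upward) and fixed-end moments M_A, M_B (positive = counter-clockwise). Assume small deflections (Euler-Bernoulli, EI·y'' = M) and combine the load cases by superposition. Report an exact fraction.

R_A = -49819/1080 kN, M_A = -13375/216 kN·m, R_B = -20381/1080 kN, M_B = 7913/216 kN·m

Load 1 — uniform load w=-14 kN/m over full span:
  R_A = wL/2 = (-14)·10/2 = -70 kN
  M_A = wL²/12 = (-14)·10²/12 = -350/3 kN·m
  R_B = wL/2 = (-14)·10/2 = -70 kN
  M_B = -wL²/12 = -(-14)·10²/12 = 350/3 kN·m
Load 2 — triangular load w₀=14 kN/m (0→w₀ over full span):
  R_A = 3w₀L/20 = 3·14·10/20 = 21 kN
  M_A = w₀L²/30 = 14·10²/30 = 140/3 kN·m
  R_B = 7w₀L/20 = 7·14·10/20 = 49 kN
  M_B = -w₀L²/20 = -14·10²/20 = -70 kN·m
Load 3 — point force P=5 kN at a=20/3 m (b=L-a=10/3):
  R_A = Pb²(3a+b)/L³ = 5·(10/3)²·(3·(20/3)+(10/3))/10³ = 35/27 kN
  M_A = Pab²/L² = 5·(20/3)·(10/3)²/10² = 100/27 kN·m
  R_B = Pa²(a+3b)/L³ = 5·(20/3)²·((20/3)+3·(10/3))/10³ = 100/27 kN
  M_B = -Pa²b/L² = -5·(20/3)²·(10/3)/10² = -200/27 kN·m
Load 4 — applied couple M₀=14 kN·m at a=15/2 m (b=L-a=5/2):
  R_A = 6M₀ab/L³ = 6·14·(15/2)·(5/2)/10³ = 63/40 kN
  M_A = M₀b(2a-b)/L² = 14·(5/2)·(2·(15/2)-(5/2))/10² = 35/8 kN·m
  R_B = -6M₀ab/L³ = -6·14·(15/2)·(5/2)/10³ = -63/40 kN
  M_B = M₀a(2b-a)/L² = 14·(15/2)·(2·(5/2)-(15/2))/10² = -21/8 kN·m
Superposition: R_A = -49819/1080 kN, M_A = -13375/216 kN·m, R_B = -20381/1080 kN, M_B = 7913/216 kN·m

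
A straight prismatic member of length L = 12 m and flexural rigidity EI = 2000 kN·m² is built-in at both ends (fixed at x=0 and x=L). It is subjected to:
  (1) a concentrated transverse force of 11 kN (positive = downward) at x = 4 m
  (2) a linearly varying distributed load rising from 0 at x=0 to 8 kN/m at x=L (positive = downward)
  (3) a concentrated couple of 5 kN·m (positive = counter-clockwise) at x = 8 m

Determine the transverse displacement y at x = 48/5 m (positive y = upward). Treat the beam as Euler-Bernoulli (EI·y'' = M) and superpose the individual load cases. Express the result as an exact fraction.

y(48/5) = -357304/5859375 m

Load 1 — point force P=11 kN at a=4 m (b=L-a=8):
  y_1 = -Pa²(L-x)²(3bL-(3b+a)(L-x))/(6L³EI)  [x>a] = -11·4²·(12-(48/5))²·(3·8·12-(3·8+4)·(12-(48/5)))/(6·12³·2000) = -506/46875 m
Load 2 — triangular load w₀=8 kN/m (0→w₀ over full span):
  y_2 = -w₀x²(L-x)²(x+2L)/(120LEI) = -8·(48/5)²·(12-(48/5))²·((48/5)+2·12)/(120·12·2000) = -96768/1953125 m
Load 3 — applied couple M₀=5 kN·m at a=8 m (b=L-a=4):
  y_3 = (R_Ax³/6 - M_Ax²/2 - M₀(x-a)²/2)/EI  [x>a] with R_A=5/9, M_A=5/3 = ((5/9)·(48/5)³/6 - (5/3)·(48/5)²/2 - 5·((48/5)-8)²/2)/2000 = -2/3125 m
Superposition: y = Σ y_i = -357304/5859375 m ≈ -0.060980 m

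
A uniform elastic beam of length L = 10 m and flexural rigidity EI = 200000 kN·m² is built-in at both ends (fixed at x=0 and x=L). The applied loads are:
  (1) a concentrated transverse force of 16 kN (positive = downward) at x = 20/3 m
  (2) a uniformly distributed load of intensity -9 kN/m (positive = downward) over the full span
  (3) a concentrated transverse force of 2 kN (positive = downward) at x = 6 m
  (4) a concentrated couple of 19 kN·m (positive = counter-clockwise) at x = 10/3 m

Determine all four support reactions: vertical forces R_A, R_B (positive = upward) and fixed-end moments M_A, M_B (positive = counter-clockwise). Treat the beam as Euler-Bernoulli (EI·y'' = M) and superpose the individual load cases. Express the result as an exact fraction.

R_A = -126949/3375 kN, M_A = -41329/675 kN·m, R_B = -116051/3375 kN, M_B = 36956/675 kN·m

Load 1 — point force P=16 kN at a=20/3 m (b=L-a=10/3):
  R_A = Pb²(3a+b)/L³ = 16·(10/3)²·(3·(20/3)+(10/3))/10³ = 112/27 kN
  M_A = Pab²/L² = 16·(20/3)·(10/3)²/10² = 320/27 kN·m
  R_B = Pa²(a+3b)/L³ = 16·(20/3)²·((20/3)+3·(10/3))/10³ = 320/27 kN
  M_B = -Pa²b/L² = -16·(20/3)²·(10/3)/10² = -640/27 kN·m
Load 2 — uniform load w=-9 kN/m over full span:
  R_A = wL/2 = (-9)·10/2 = -45 kN
  M_A = wL²/12 = (-9)·10²/12 = -75 kN·m
  R_B = wL/2 = (-9)·10/2 = -45 kN
  M_B = -wL²/12 = -(-9)·10²/12 = 75 kN·m
Load 3 — point force P=2 kN at a=6 m (b=L-a=4):
  R_A = Pb²(3a+b)/L³ = 2·4²·(3·6+4)/10³ = 88/125 kN
  M_A = Pab²/L² = 2·6·4²/10² = 48/25 kN·m
  R_B = Pa²(a+3b)/L³ = 2·6²·(6+3·4)/10³ = 162/125 kN
  M_B = -Pa²b/L² = -2·6²·4/10² = -72/25 kN·m
Load 4 — applied couple M₀=19 kN·m at a=10/3 m (b=L-a=20/3):
  R_A = 6M₀ab/L³ = 6·19·(10/3)·(20/3)/10³ = 38/15 kN
  M_A = M₀b(2a-b)/L² = 19·(20/3)·(2·(10/3)-(20/3))/10² = 0 kN·m
  R_B = -6M₀ab/L³ = -6·19·(10/3)·(20/3)/10³ = -38/15 kN
  M_B = M₀a(2b-a)/L² = 19·(10/3)·(2·(20/3)-(10/3))/10² = 19/3 kN·m
Superposition: R_A = -126949/3375 kN, M_A = -41329/675 kN·m, R_B = -116051/3375 kN, M_B = 36956/675 kN·m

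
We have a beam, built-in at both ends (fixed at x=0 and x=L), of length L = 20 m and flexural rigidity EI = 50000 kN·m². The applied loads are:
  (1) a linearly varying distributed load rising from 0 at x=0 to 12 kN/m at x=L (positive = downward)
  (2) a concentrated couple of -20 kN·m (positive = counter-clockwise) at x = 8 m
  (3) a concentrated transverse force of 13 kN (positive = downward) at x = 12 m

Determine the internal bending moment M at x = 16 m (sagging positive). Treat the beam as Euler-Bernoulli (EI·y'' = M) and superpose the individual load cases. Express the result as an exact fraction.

M(16) = 252/125 kN·m

Load 1 — triangular load w₀=12 kN/m (0→w₀ over full span):
  M_1 = 3w₀Lx/20 - w₀L²/30 - w₀x³/(6L) = 3·12·20·16/20 - 12·20²/30 - 12·16³/(6·20) = 32/5 kN·m
Load 2 — applied couple M₀=-20 kN·m at a=8 m (b=L-a=12):
  M_2 = R_Ax - M_A - M₀  [x>a] with R_A=-36/25, M_A=-12/5 = (-36/25)·16 - (-12/5) - (-20) = -16/25 kN·m
Load 3 — point force P=13 kN at a=12 m (b=L-a=8):
  M_3 = Pa²(a+3b)(L-x)/L³ - Pa²b/L²  [x>a] = 13·12²·(12+3·8)·(20-16)/20³ - 13·12²·8/20² = -468/125 kN·m
Superposition: M = Σ M_i = 252/125 kN·m ≈ 2.016000 kN·m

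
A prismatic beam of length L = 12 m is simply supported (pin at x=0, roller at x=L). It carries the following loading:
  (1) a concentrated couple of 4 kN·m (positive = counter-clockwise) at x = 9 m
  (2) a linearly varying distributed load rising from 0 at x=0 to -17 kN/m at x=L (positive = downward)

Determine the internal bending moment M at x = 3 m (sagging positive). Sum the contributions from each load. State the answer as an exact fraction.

M(3) = -757/8 kN·m

Load 1 — applied couple M₀=4 kN·m at a=9 m (b=L-a=3):
  M_1 = M₀x/L  [x≤a] = 4·3/12 = 1 kN·m
Load 2 — triangular load w₀=-17 kN/m (0→w₀ over full span):
  M_2 = w₀Lx/6 - w₀x³/(6L) = (-17)·12·3/6 - (-17)·3³/(6·12) = -765/8 kN·m
Superposition: M = Σ M_i = -757/8 kN·m ≈ -94.625000 kN·m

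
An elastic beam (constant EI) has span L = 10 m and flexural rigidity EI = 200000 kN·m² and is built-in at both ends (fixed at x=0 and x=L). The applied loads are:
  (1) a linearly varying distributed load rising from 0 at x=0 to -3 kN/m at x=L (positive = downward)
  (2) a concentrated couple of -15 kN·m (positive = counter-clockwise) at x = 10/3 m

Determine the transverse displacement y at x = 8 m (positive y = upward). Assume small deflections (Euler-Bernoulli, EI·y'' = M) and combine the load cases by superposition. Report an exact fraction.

y(8) = 397/7500000 m

Load 1 — triangular load w₀=-3 kN/m (0→w₀ over full span):
  y_1 = -w₀x²(L-x)²(x+2L)/(120LEI) = -(-3)·8²·(10-8)²·(8+2·10)/(120·10·200000) = 7/78125 m
Load 2 — applied couple M₀=-15 kN·m at a=10/3 m (b=L-a=20/3):
  y_2 = (R_Ax³/6 - M_Ax²/2 - M₀(x-a)²/2)/EI  [x>a] with R_A=-2, M_A=0 = ((-2)·8³/6 - 0·8²/2 - (-15)·(8-(10/3))²/2)/200000 = -11/300000 m
Superposition: y = Σ y_i = 397/7500000 m ≈ 0.000053 m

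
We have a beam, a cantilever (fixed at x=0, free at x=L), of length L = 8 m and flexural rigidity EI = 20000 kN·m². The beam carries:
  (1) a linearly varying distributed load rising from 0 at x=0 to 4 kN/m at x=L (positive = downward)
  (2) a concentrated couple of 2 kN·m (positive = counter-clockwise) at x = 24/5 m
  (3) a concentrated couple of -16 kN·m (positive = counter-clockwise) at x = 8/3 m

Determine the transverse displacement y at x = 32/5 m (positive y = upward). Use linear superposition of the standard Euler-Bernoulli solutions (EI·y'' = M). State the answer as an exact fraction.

Load 1 — triangular load w₀=4 kN/m (0→w₀ over full span):
  y_1 = (w₀Lx³/12-w₀L²x²/6-w₀x⁵/(120L))/EI = (4·8·(32/5)³/12-4·8²·(32/5)²/6-4·(32/5)⁵/(120·8))/20000 = -1601536/29296875 m
Load 2 — applied couple M₀=2 kN·m at a=24/5 m (b=L-a=16/5):
  y_2 = M₀a(2x-a)/(2EI)  [x>a] = 2·(24/5)·(2·(32/5)-(24/5))/(2·20000) = 6/3125 m
Load 3 — applied couple M₀=-16 kN·m at a=8/3 m (b=L-a=16/3):
  y_3 = M₀a(2x-a)/(2EI)  [x>a] = (-16)·(8/3)·(2·(32/5)-(8/3))/(2·20000) = -304/28125 m
Superposition: y = Σ y_i = -5585858/87890625 m ≈ -0.063555 m

y(32/5) = -5585858/87890625 m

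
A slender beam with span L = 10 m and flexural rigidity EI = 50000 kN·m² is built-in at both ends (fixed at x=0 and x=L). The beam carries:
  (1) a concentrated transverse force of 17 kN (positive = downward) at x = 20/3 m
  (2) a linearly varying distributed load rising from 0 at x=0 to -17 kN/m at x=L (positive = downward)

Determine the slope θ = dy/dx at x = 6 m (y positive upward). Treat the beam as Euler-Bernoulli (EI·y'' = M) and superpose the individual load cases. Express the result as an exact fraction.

Load 1 — point force P=17 kN at a=20/3 m (b=L-a=10/3):
  θ_1 = -Pb²x(2aL-(3a+b)x)/(2L³EI)  [x≤a] = -17·(10/3)²·6·(2·(20/3)·10-(3·(20/3)+(10/3))·6)/(2·10³·50000) = 17/225000 rad
Load 2 — triangular load w₀=-17 kN/m (0→w₀ over full span):
  θ_2 = -w₀(2x(L-x)(L-2x)(x+2L)+x²(L-x)²)/(120LEI) = -(-17)·(2·6·(10-6)·(10-2·6)·(6+2·10)+6²·(10-6)²)/(120·10·50000) = -17/31250 rad
Superposition: θ = Σ θ_i = -527/1125000 rad ≈ -0.000468 rad

θ(6) = -527/1125000 rad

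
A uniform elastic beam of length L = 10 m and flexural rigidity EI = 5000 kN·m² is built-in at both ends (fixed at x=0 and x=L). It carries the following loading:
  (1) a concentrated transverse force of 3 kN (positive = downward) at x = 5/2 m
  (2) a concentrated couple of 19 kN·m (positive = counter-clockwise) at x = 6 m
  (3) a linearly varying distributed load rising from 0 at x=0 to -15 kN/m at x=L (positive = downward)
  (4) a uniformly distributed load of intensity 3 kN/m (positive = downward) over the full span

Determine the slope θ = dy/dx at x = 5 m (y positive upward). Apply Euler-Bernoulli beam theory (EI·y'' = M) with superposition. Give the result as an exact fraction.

Load 1 — point force P=3 kN at a=5/2 m (b=L-a=15/2):
  θ_1 = Pa²(L-x)(2bL-(3b+a)(L-x))/(2L³EI)  [x>a] = 3·(5/2)²·(10-5)·(2·(15/2)·10-(3·(15/2)+(5/2))·(10-5))/(2·10³·5000) = 3/12800 rad
Load 2 — applied couple M₀=19 kN·m at a=6 m (b=L-a=4):
  θ_2 = (R_Ax²/2 - M_Ax)/EI  [x≤a] with R_A=342/125, M_A=152/25 = ((342/125)·5²/2 - (152/25)·5)/5000 = 19/25000 rad
Load 3 — triangular load w₀=-15 kN/m (0→w₀ over full span):
  θ_3 = -w₀(2x(L-x)(L-2x)(x+2L)+x²(L-x)²)/(120LEI) = -(-15)·(2·5·(10-5)·(10-2·5)·(5+2·10)+5²·(10-5)²)/(120·10·5000) = 1/640 rad
Load 4 — uniform load w=3 kN/m over full span:
  θ_4 = -wx(L-x)(L-2x)/(12EI) = -3·5·(10-5)·(10-2·5)/(12·5000) = 0 rad
Superposition: θ = Σ θ_i = 4091/1600000 rad ≈ 0.002557 rad

θ(5) = 4091/1600000 rad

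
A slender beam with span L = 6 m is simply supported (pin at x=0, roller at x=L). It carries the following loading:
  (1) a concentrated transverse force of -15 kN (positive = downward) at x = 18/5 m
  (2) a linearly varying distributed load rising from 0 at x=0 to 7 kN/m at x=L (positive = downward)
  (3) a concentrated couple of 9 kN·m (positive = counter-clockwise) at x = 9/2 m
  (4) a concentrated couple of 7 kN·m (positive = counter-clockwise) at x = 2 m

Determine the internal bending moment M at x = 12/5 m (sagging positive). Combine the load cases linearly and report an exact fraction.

M(12/5) = -111/125 kN·m

Load 1 — point force P=-15 kN at a=18/5 m (b=L-a=12/5):
  M_1 = Pbx/L  [x≤a] = (-15)·(12/5)·(12/5)/6 = -72/5 kN·m
Load 2 — triangular load w₀=7 kN/m (0→w₀ over full span):
  M_2 = w₀Lx/6 - w₀x³/(6L) = 7·6·(12/5)/6 - 7·(12/5)³/(6·6) = 1764/125 kN·m
Load 3 — applied couple M₀=9 kN·m at a=9/2 m (b=L-a=3/2):
  M_3 = M₀x/L  [x≤a] = 9·(12/5)/6 = 18/5 kN·m
Load 4 — applied couple M₀=7 kN·m at a=2 m (b=L-a=4):
  M_4 = M₀x/L - M₀  [x>a] = 7·(12/5)/6 - 7 = -21/5 kN·m
Superposition: M = Σ M_i = -111/125 kN·m ≈ -0.888000 kN·m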